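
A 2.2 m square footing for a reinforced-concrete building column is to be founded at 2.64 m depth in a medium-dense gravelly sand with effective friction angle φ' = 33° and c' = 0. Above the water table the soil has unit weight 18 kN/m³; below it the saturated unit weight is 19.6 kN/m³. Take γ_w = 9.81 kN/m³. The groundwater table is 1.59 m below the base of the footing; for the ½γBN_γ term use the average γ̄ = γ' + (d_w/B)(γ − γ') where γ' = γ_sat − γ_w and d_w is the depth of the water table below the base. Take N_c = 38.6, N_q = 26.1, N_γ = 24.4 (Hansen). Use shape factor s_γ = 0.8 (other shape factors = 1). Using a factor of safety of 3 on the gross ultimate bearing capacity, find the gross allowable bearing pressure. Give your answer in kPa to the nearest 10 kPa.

Overburden at base level: q = 18 × 2.64 = 47.52 kPa.
The water table is 1.59 m below the base (< B = 2.2 m), so the ½γBN_γ term uses γ̄ = γ' + (d_w/B)(γ − γ') = 9.79 + (1.59/2.2)(18 − 9.79) = 15.724 kN/m³.
Surcharge term q·N_q = 47.52 × 26.1 = 1240.3 kPa; self-weight term 0.5·γ·B·N_γ·s_γ = 0.5 × 15.724 × 2.2 × 24.4 × 0.8 = 337.62 kPa.
q_ult = 1240.3 + 337.62 = 1577.9 kPa.
q_all = 1577.9 / 3 = 525.96 kPa.

q_all ≈ 530 kPa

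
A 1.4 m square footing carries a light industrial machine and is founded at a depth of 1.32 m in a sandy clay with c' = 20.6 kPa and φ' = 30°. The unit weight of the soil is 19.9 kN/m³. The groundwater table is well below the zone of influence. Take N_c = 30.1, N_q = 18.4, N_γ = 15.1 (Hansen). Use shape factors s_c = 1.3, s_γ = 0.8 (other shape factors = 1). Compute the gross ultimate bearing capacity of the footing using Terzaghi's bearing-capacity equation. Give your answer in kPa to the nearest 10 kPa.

Overburden at base level: q = 19.9 × 1.32 = 26.268 kPa.
Cohesion term c·N_c·s_c = 20.6 × 30.1 × 1.3 = 806.08 kPa; surcharge term q·N_q = 26.268 × 18.4 = 483.33 kPa; self-weight term 0.5·γ·B·N_γ·s_γ = 0.5 × 19.9 × 1.4 × 15.1 × 0.8 = 168.27 kPa.
q_ult = 806.08 + 483.33 + 168.27 = 1457.7 kPa.

q_ult ≈ 1460 kPa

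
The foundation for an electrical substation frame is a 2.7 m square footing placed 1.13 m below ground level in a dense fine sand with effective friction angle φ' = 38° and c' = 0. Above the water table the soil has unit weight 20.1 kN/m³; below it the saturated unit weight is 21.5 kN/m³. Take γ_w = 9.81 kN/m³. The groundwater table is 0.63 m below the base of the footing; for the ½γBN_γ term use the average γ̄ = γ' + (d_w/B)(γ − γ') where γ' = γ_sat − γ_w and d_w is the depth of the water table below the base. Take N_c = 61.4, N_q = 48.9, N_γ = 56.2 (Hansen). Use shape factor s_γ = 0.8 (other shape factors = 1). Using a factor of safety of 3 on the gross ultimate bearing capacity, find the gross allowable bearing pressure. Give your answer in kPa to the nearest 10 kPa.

Effective surcharge at the founding depth q = γ·D_f = 20.1 × 1.13 = 22.713 kPa.
With d_w = 0.63 m < B, γ̄ = 11.69 + (0.63/2.7) × (20.1 − 11.69) = 13.652 kN/m³.
q_ult = q·N_q + 0.5·γ·B·N_γ·s_γ
     = 22.713 × 48.9 + 0.5 × 13.652 × 2.7 × 56.2 × 0.8
     = 1110.7 + 828.64 = 1939.3 kPa.
q_all = 1939.3 / 3 = 646.44 kPa.

q_all ≈ 650 kPa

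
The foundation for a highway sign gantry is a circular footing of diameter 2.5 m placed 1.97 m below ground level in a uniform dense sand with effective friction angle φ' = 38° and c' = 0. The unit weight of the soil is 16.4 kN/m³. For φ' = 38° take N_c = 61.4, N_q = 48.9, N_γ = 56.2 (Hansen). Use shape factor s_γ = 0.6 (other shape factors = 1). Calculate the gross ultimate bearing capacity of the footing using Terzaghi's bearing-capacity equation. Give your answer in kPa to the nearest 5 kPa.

Effective surcharge at the founding depth q = γ·D_f = 16.4 × 1.97 = 32.308 kPa.
q_ult = q·N_q + 0.5·γ·B·N_γ·s_γ
     = 32.308 × 48.9 + 0.5 × 16.4 × 2.5 × 56.2 × 0.6
     = 1579.9 + 691.26 = 2271.1 kPa.

q_ult ≈ 2270 kPa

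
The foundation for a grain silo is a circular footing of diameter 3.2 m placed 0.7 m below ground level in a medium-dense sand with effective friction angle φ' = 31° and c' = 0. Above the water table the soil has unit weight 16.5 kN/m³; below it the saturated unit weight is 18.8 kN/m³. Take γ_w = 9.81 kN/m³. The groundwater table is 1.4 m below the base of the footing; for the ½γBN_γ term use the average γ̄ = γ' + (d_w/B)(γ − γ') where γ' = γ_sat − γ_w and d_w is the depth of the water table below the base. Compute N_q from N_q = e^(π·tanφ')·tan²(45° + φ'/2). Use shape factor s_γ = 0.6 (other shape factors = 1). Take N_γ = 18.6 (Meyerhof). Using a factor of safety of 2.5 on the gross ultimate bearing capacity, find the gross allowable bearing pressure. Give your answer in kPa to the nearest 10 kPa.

q_all ≈ 180 kPa

N_q = e^(π·tan31°)·tan²(60.5°) = 20.63.
Overburden at base level: q = 16.5 × 0.7 = 11.55 kPa.
The water table is 1.4 m below the base (< B = 3.2 m), so the ½γBN_γ term uses γ̄ = γ' + (d_w/B)(γ − γ') = 8.99 + (1.4/3.2)(16.5 − 8.99) = 12.276 kN/m³.
Surcharge term q·N_q = 11.55 × 20.631 = 238.29 kPa; self-weight term 0.5·γ·B·N_γ·s_γ = 0.5 × 12.276 × 3.2 × 18.6 × 0.6 = 219.19 kPa.
q_ult = 238.29 + 219.19 = 457.48 kPa.
q_all = 457.48 / 2.5 = 182.99 kPa.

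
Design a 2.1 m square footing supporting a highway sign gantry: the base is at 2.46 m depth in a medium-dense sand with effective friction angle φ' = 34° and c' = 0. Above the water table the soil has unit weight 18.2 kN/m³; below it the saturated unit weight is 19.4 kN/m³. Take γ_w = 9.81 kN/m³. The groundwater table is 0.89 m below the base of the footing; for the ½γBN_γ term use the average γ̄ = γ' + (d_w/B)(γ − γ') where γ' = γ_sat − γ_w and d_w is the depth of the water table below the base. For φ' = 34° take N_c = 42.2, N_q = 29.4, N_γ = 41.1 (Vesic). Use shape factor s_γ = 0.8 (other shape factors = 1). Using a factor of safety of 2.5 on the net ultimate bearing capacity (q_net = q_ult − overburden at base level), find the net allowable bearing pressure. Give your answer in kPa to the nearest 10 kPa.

Overburden at base level: q = 18.2 × 2.46 = 44.772 kPa.
The water table is 0.89 m below the base (< B = 2.1 m), so the ½γBN_γ term uses γ̄ = γ' + (d_w/B)(γ − γ') = 9.59 + (0.89/2.1)(18.2 − 9.59) = 13.239 kN/m³.
Surcharge term q·N_q = 44.772 × 29.4 = 1316.3 kPa; self-weight term 0.5·γ·B·N_γ·s_γ = 0.5 × 13.239 × 2.1 × 41.1 × 0.8 = 457.06 kPa.
q_ult = 1316.3 + 457.06 = 1773.4 kPa.
q_net = 1773.4 − 44.772 = 1728.6 kPa.
q_all(net) = 1728.6 / 2.5 = 691.44 kPa.

q_all(net) ≈ 690 kPa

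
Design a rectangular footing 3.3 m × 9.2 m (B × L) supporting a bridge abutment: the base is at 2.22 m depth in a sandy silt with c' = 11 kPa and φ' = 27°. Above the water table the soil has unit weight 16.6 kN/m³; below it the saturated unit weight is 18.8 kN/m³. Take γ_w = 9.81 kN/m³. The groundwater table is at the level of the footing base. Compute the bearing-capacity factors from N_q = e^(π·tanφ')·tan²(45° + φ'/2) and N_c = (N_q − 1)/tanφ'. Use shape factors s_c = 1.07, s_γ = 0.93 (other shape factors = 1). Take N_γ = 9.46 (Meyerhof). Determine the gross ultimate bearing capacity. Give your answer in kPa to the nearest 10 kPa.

q_ult ≈ 900 kPa

tan27° = 0.5095, so N_q = e^(π×0.5095)·tan²(58.5°) = 4.957 × 2.663 = 13.2.
N_c = (13.2 − 1)/tan27° = 23.94.
Overburden at base level: q = 16.6 × 2.22 = 36.852 kPa.
Below the base the soil is submerged, so the ½γBN_γ term uses γ' = 18.8 − 9.81 = 8.99 kN/m³.
Cohesion term c·N_c·s_c = 11 × 23.942 × 1.07 = 281.8 kPa; surcharge term q·N_q = 36.852 × 13.199 = 486.41 kPa; self-weight term 0.5·γ·B·N_γ·s_γ = 0.5 × 8.99 × 3.3 × 9.46 × 0.93 = 130.5 kPa.
q_ult = 281.8 + 486.41 + 130.5 = 898.72 kPa.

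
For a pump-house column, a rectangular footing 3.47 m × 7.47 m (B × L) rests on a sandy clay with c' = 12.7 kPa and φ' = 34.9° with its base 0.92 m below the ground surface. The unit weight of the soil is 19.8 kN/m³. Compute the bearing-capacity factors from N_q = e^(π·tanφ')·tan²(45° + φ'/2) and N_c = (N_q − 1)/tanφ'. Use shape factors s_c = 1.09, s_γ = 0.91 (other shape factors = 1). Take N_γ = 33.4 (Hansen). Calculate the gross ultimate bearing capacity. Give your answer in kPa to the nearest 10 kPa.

q_ult ≈ 2280 kPa

tan34.9° = 0.6976, so N_q = e^(π×0.6976)·tan²(62.45°) = 8.95 × 3.674 = 32.89.
N_c = (32.89 − 1)/tan34.9° = 45.71.
Effective surcharge at the founding depth q = γ·D_f = 19.8 × 0.92 = 18.216 kPa.
q_ult = c·N_c·s_c + q·N_q + 0.5·γ·B·N_γ·s_γ
     = 12.7 × 45.706 × 1.09 + 18.216 × 32.885 + 0.5 × 19.8 × 3.47 × 33.4 × 0.91
     = 632.71 + 599.04 + 1044.1 = 2275.9 kPa.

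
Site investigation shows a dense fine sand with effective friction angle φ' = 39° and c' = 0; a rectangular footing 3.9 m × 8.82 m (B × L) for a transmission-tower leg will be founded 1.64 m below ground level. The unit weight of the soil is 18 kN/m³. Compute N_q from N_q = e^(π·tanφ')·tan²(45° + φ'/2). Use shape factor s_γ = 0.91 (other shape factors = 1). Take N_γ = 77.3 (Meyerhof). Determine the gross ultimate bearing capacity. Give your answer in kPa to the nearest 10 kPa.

tan39° = 0.8098, so N_q = e^(π×0.8098)·tan²(64.5°) = 12.731 × 4.395 = 55.96.
Overburden at base level: q = 18 × 1.64 = 29.52 kPa.
Surcharge term q·N_q = 29.52 × 55.957 = 1651.9 kPa; self-weight term 0.5·γ·B·N_γ·s_γ = 0.5 × 18 × 3.9 × 77.3 × 0.91 = 2469 kPa.
q_ult = 1651.9 + 2469 = 4120.9 kPa.

q_ult ≈ 4120 kPa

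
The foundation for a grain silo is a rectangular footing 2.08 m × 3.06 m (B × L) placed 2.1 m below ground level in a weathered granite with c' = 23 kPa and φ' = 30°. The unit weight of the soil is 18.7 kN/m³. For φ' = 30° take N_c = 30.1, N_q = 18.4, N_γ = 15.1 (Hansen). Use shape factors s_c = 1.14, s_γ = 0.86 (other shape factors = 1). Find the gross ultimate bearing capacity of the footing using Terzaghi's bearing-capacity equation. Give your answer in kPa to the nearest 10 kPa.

Overburden at base level: q = 18.7 × 2.1 = 39.27 kPa.
Cohesion term c·N_c·s_c = 23 × 30.1 × 1.14 = 789.22 kPa; surcharge term q·N_q = 39.27 × 18.4 = 722.57 kPa; self-weight term 0.5·γ·B·N_γ·s_γ = 0.5 × 18.7 × 2.08 × 15.1 × 0.86 = 252.55 kPa.
q_ult = 789.22 + 722.57 + 252.55 = 1764.3 kPa.

q_ult ≈ 1760 kPa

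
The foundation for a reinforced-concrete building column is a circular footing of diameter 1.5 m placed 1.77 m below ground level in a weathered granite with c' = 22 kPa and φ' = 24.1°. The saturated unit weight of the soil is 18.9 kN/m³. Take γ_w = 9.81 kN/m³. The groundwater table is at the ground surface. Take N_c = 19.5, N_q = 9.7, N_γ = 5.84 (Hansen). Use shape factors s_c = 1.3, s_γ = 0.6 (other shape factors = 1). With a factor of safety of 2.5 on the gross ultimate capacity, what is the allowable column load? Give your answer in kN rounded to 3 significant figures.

P_all ≈ 521 kN

With the water table at the surface the whole profile is submerged: γ' = 18.9 − 9.81 = 9.09 kN/m³, so q = γ'·D_f = 16.089 kPa; the same γ' applies in the ½γBN_γ term.
q_ult = c·N_c·s_c + q·N_q + 0.5·γ·B·N_γ·s_γ
     = 22 × 19.5 × 1.3 + 16.089 × 9.7 + 0.5 × 9.09 × 1.5 × 5.84 × 0.6
     = 557.7 + 156.07 + 23.889 = 737.65 kPa.
Gross allowable pressure q_all = 737.65 / 2.5 = 295.06 kPa.
Footing area = 1.7671 m², so allowable column load = 295.06 × 1.7671 = 521.4 kN.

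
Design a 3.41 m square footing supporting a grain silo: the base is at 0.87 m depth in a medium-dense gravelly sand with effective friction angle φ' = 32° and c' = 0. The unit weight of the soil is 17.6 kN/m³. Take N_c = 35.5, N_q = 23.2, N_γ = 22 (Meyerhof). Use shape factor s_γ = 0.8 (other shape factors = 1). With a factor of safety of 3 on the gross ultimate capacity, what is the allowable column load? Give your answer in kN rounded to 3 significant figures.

q = γ·D_f = 17.6 × 0.87 = 15.312 kPa.
q·N_q = 15.312 × 23.2 = 355.24 kPa
0.5·γ·B·N_γ·s_γ = 0.5 × 17.6 × 3.41 × 22 × 0.8 = 528.14 kPa
q_ult = 355.24 + 528.14 = 883.38 kPa.
Gross allowable pressure q_all = 883.38 / 3 = 294.46 kPa.
Footing area = 11.6281 m², so allowable column load = 294.46 × 11.6281 = 3424 kN.

P_all ≈ 3420 kN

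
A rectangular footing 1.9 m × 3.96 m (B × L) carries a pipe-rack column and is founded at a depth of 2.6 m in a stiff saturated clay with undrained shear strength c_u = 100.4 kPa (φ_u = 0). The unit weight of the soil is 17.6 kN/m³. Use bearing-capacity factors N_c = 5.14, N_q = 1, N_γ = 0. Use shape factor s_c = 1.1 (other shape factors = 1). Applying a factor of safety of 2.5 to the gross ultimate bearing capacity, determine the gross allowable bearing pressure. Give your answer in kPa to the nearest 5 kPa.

Effective surcharge at the founding depth q = γ·D_f = 17.6 × 2.6 = 45.76 kPa.
q_ult = c·N_c·s_c + q·N_q
     = 100.4 × 5.14 × 1.1 + 45.76 × 1
     = 567.66 + 45.76 = 613.42 kPa.
q_all = q_ult / FS = 613.42 / 2.5 = 245.37 kPa.

q_all ≈ 245 kPa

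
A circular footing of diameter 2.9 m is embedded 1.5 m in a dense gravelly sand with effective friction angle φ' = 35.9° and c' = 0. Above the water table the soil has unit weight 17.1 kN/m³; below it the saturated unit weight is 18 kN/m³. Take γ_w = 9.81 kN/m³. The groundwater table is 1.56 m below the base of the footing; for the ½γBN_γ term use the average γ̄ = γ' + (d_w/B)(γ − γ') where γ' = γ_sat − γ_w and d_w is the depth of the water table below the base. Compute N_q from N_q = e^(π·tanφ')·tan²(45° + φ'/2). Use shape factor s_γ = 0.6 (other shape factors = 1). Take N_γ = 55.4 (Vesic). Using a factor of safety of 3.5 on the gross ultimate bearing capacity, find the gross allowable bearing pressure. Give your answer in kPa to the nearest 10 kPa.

q_all ≈ 450 kPa

N_q = e^(π·tan35.9°)·tan²(62.95°) = 37.28.
Effective surcharge at the founding depth q = γ·D_f = 17.1 × 1.5 = 25.65 kPa.
With d_w = 1.56 m < B, γ̄ = 8.19 + (1.56/2.9) × (17.1 − 8.19) = 12.983 kN/m³.
q_ult = q·N_q + 0.5·γ·B·N_γ·s_γ
     = 25.65 × 37.277 + 0.5 × 12.983 × 2.9 × 55.4 × 0.6
     = 956.15 + 625.75 = 1581.9 kPa.
q_all = 1581.9 / 3.5 = 451.97 kPa.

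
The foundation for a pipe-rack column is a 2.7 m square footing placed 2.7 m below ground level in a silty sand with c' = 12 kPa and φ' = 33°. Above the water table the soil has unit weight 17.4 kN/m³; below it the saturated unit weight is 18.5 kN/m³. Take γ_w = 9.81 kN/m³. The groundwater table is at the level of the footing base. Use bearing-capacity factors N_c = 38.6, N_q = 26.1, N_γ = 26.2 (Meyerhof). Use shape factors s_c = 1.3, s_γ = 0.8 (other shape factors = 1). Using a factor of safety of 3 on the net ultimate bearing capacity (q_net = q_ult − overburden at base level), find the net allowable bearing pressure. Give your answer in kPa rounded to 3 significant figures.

q = γ·D_f = 17.4 × 2.7 = 46.98 kPa.
For the ½γBN_γ term take γ' = 18.5 − 9.81 = 8.69 kN/m³ (soil below base is submerged).
c·N_c·s_c = 12 × 38.6 × 1.3 = 602.16 kPa
q·N_q = 46.98 × 26.1 = 1226.2 kPa
0.5·γ·B·N_γ·s_γ = 0.5 × 8.69 × 2.7 × 26.2 × 0.8 = 245.89 kPa
q_ult = 602.16 + 1226.2 + 245.89 = 2074.2 kPa.
q_net = 2074.2 − 46.98 = 2027.3 kPa.
q_all(net) = 2027.3 / 3 = 675.75 kPa.

q_all(net) ≈ 676 kPa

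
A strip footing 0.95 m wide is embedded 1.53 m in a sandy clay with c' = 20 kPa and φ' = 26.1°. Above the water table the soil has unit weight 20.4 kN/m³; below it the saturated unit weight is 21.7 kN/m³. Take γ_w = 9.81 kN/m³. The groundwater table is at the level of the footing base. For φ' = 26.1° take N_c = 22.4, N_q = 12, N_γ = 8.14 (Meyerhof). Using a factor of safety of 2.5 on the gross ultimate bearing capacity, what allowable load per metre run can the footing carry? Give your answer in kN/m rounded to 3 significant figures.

Overburden at base level: q = 20.4 × 1.53 = 31.212 kPa.
Below the base the soil is submerged, so the ½γBN_γ term uses γ' = 21.7 − 9.81 = 11.89 kN/m³.
Cohesion term c·N_c = 20 × 22.4 = 448 kPa; surcharge term q·N_q = 31.212 × 12 = 374.54 kPa; self-weight term 0.5·γ·B·N_γ = 0.5 × 11.89 × 0.95 × 8.14 = 45.973 kPa.
q_ult = 448 + 374.54 + 45.973 = 868.52 kPa.
Gross allowable pressure q_all = 868.52 / 2.5 = 347.41 kPa.
Allowable wall load = q_all × B = 347.41 × 0.95 = 330.04 kN per metre run.

≈ 330 kN/m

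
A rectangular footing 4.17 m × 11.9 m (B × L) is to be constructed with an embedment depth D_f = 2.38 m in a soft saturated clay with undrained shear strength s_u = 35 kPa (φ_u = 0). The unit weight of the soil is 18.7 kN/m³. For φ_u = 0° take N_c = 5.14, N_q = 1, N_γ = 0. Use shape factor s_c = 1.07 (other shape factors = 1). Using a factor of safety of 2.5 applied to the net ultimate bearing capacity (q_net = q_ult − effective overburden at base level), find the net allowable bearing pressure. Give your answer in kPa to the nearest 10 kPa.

Overburden at base level: q = 18.7 × 2.38 = 44.506 kPa.
Cohesion term c·N_c·s_c = 35 × 5.14 × 1.07 = 192.49 kPa; surcharge term q·N_q = 44.506 × 1 = 44.506 kPa.
q_ult = 192.49 + 44.506 = 237 kPa.
Net ultimate: q_net = 237 − 44.506 = 192.49 kPa.
q_all(net) = 192.49 / 2.5 = 76.997 kPa.

q_all(net) ≈ 80 kPa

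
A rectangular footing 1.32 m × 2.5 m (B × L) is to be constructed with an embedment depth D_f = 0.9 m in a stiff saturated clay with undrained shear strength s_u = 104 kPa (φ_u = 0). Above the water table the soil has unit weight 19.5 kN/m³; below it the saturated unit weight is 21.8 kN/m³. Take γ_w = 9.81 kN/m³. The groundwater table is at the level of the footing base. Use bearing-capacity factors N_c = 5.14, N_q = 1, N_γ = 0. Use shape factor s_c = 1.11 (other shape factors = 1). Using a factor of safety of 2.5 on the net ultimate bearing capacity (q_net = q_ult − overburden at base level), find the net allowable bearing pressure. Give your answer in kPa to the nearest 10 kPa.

q_all(net) ≈ 240 kPa

q = γ·D_f = 19.5 × 0.9 = 17.55 kPa.
c·N_c·s_c = 104 × 5.14 × 1.11 = 593.36 kPa
q·N_q = 17.55 × 1 = 17.55 kPa
q_ult = 593.36 + 17.55 = 610.91 kPa.
q_net = 610.91 − 17.55 = 593.36 kPa.
q_all(net) = 593.36 / 2.5 = 237.34 kPa.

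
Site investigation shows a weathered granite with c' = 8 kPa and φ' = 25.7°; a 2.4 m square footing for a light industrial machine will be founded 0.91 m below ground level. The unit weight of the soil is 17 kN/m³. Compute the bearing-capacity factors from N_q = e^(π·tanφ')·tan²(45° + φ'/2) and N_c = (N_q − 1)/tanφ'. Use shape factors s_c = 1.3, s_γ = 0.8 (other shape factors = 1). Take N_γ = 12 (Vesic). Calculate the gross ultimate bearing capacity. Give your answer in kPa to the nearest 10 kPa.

q_ult ≈ 600 kPa

tan25.7° = 0.4813, so N_q = e^(π×0.4813)·tan²(57.85°) = 4.536 × 2.531 = 11.48.
N_c = (11.48 − 1)/tan25.7° = 21.78.
q = γ·D_f = 17 × 0.91 = 15.47 kPa.
c·N_c·s_c = 8 × 21.779 × 1.3 = 226.5 kPa
q·N_q = 15.47 × 11.481 = 177.62 kPa
0.5·γ·B·N_γ·s_γ = 0.5 × 17 × 2.4 × 12 × 0.8 = 195.84 kPa
q_ult = 226.5 + 177.62 + 195.84 = 599.96 kPa.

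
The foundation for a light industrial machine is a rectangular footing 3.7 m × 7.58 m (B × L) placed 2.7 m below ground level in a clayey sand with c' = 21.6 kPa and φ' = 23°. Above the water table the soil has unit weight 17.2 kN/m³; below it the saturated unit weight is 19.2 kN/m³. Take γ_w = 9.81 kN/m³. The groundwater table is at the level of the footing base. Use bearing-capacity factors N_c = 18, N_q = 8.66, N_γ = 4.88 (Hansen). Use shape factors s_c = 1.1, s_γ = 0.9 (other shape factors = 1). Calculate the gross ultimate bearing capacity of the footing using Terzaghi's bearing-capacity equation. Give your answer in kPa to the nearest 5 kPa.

Effective surcharge at the founding depth q = γ·D_f = 17.2 × 2.7 = 46.44 kPa.
The water table coincides with the base, so in the self-weight term γ → γ' = 9.39 kN/m³.
q_ult = c·N_c·s_c + q·N_q + 0.5·γ·B·N_γ·s_γ
     = 21.6 × 18 × 1.1 + 46.44 × 8.66 + 0.5 × 9.39 × 3.7 × 4.88 × 0.9
     = 427.68 + 402.17 + 76.296 = 906.15 kPa.

q_ult ≈ 905 kPa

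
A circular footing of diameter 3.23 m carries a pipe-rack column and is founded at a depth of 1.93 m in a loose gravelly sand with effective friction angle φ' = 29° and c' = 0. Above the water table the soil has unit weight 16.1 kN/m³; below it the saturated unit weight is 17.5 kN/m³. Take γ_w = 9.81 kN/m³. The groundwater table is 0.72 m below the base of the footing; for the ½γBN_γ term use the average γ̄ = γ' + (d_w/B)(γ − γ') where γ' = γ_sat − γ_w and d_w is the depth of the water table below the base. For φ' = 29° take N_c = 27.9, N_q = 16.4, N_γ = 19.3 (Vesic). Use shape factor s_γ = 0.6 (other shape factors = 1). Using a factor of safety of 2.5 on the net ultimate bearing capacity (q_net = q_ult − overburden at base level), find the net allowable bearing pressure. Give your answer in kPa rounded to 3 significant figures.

Effective surcharge at the founding depth q = γ·D_f = 16.1 × 1.93 = 31.073 kPa.
With d_w = 0.72 m < B, γ̄ = 7.69 + (0.72/3.23) × (16.1 − 7.69) = 9.5647 kN/m³.
q_ult = q·N_q + 0.5·γ·B·N_γ·s_γ
     = 31.073 × 16.4 + 0.5 × 9.5647 × 3.23 × 19.3 × 0.6
     = 509.6 + 178.88 = 688.47 kPa.
q_net = 688.47 − 31.073 = 657.4 kPa.
q_all(net) = 657.4 / 2.5 = 262.96 kPa.

q_all(net) ≈ 263 kPa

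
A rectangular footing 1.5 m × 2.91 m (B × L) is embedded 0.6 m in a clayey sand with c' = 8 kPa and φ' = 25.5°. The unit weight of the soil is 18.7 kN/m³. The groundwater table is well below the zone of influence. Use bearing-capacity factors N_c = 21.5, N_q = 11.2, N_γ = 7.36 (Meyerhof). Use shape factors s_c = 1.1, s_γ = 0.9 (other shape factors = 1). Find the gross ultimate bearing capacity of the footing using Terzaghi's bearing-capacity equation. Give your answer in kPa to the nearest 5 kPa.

q_ult ≈ 410 kPa

Effective surcharge at the founding depth q = γ·D_f = 18.7 × 0.6 = 11.22 kPa.
q_ult = c·N_c·s_c + q·N_q + 0.5·γ·B·N_γ·s_γ
     = 8 × 21.5 × 1.1 + 11.22 × 11.2 + 0.5 × 18.7 × 1.5 × 7.36 × 0.9
     = 189.2 + 125.66 + 92.902 = 407.77 kPa.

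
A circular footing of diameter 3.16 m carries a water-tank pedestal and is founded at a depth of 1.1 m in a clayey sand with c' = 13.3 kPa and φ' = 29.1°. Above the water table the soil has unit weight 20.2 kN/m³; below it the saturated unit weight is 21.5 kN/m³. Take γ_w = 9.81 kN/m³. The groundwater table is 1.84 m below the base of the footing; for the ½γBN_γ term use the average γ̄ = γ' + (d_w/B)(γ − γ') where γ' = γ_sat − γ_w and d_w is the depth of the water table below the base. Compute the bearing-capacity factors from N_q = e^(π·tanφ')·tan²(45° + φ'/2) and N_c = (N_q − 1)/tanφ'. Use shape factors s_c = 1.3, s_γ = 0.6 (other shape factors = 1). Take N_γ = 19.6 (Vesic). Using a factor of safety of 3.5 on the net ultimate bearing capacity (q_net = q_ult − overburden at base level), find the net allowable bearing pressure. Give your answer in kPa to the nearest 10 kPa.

N_q = e^(π·tan29.1°)·tan²(59.55°) = 16.63; N_c = (N_q − 1)/tanφ' = 28.08.
q = γ·D_f = 20.2 × 1.1 = 22.22 kPa.
γ' = 11.69 kN/m³; averaging over the depth B below the base, γ̄ = γ' + (d_w/B)(γ − γ') = 16.645 kN/m³.
c·N_c·s_c = 13.3 × 28.078 × 1.3 = 485.47 kPa
q·N_q = 22.22 × 16.628 = 369.47 kPa
0.5·γ·B·N_γ·s_γ = 0.5 × 16.645 × 3.16 × 19.6 × 0.6 = 309.28 kPa
q_ult = 485.47 + 369.47 + 309.28 = 1164.2 kPa.
q_net = 1164.2 − 22.22 = 1142 kPa.
q_all(net) = 1142 / 3.5 = 326.29 kPa.

q_all(net) ≈ 330 kPa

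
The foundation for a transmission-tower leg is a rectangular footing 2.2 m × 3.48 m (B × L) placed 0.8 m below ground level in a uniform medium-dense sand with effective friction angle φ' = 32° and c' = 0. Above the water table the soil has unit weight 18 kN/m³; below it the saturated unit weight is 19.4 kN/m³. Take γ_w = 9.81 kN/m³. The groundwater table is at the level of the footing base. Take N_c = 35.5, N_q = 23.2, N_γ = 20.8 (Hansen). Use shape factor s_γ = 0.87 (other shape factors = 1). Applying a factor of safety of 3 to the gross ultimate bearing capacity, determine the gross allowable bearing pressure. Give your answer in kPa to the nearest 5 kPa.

Overburden at base level: q = 18 × 0.8 = 14.4 kPa.
Below the base the soil is submerged, so the ½γBN_γ term uses γ' = 19.4 − 9.81 = 9.59 kN/m³.
Surcharge term q·N_q = 14.4 × 23.2 = 334.08 kPa; self-weight term 0.5·γ·B·N_γ·s_γ = 0.5 × 9.59 × 2.2 × 20.8 × 0.87 = 190.89 kPa.
q_ult = 334.08 + 190.89 = 524.97 kPa.
q_all = q_ult / FS = 524.97 / 3 = 174.99 kPa.

q_all ≈ 175 kPa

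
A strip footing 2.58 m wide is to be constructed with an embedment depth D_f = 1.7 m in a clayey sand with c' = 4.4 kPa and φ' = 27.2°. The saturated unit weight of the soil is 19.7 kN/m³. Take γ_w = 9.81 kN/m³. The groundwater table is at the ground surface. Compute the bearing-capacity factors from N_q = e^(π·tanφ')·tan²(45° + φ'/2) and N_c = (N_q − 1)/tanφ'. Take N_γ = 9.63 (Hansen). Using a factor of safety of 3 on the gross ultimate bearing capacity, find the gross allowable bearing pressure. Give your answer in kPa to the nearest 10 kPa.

q_all ≈ 150 kPa

N_q = e^(π·tan27.2°)·tan²(58.6°) = 13.49; N_c = (N_q − 1)/tanφ' = 24.3.
γ' = 19.7 − 9.81 = 9.89 kN/m³ (submerged throughout). q = 9.89 × 1.7 = 16.813 kPa; the same γ' applies in the ½γBN_γ term.
c·N_c = 4.4 × 24.3 = 106.92 kPa
q·N_q = 16.813 × 13.488 = 226.78 kPa
0.5·γ·B·N_γ = 0.5 × 9.89 × 2.58 × 9.63 = 122.86 kPa
q_ult = 106.92 + 226.78 + 122.86 = 456.56 kPa.
q_all = 456.56 / 3 = 152.19 kPa.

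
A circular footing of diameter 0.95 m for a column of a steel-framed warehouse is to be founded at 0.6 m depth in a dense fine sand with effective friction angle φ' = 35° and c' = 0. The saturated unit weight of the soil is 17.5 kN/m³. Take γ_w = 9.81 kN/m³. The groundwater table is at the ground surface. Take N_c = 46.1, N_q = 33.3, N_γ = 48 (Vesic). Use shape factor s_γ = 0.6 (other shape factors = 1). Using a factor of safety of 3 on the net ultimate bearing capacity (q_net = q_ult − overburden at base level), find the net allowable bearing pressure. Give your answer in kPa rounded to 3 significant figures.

γ' = 17.5 − 9.81 = 7.69 kN/m³ (submerged throughout). q = 7.69 × 0.6 = 4.614 kPa; the same γ' applies in the ½γBN_γ term.
q·N_q = 4.614 × 33.3 = 153.65 kPa
0.5·γ·B·N_γ·s_γ = 0.5 × 7.69 × 0.95 × 48 × 0.6 = 105.2 kPa
q_ult = 153.65 + 105.2 = 258.85 kPa.
q_net = 258.85 − 4.614 = 254.23 kPa.
q_all(net) = 254.23 / 3 = 84.744 kPa.

q_all(net) ≈ 84.7 kPa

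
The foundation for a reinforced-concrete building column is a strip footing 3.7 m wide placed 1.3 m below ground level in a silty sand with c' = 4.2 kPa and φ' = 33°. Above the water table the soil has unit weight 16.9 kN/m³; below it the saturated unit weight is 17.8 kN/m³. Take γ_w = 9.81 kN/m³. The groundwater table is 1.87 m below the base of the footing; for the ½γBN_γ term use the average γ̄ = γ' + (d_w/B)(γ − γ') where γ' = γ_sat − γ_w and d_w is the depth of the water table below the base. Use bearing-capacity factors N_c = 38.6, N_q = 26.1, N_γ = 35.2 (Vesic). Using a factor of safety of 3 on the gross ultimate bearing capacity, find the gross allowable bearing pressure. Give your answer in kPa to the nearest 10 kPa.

Effective surcharge at the founding depth q = γ·D_f = 16.9 × 1.3 = 21.97 kPa.
With d_w = 1.87 m < B, γ̄ = 7.99 + (1.87/3.7) × (16.9 − 7.99) = 12.493 kN/m³.
q_ult = c·N_c + q·N_q + 0.5·γ·B·N_γ
     = 4.2 × 38.6 + 21.97 × 26.1 + 0.5 × 12.493 × 3.7 × 35.2
     = 162.12 + 573.42 + 813.55 = 1549.1 kPa.
q_all = 1549.1 / 3 = 516.36 kPa.

q_all ≈ 520 kPa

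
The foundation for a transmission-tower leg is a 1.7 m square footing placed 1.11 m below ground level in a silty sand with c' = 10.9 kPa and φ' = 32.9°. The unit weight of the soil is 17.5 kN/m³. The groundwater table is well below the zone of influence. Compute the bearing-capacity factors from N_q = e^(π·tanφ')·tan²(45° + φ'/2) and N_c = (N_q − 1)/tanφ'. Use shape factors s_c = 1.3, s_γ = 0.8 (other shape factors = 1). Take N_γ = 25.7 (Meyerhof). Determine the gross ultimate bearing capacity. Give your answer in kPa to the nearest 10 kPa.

q_ult ≈ 1350 kPa

tan32.9° = 0.6469, so N_q = e^(π×0.6469)·tan²(61.45°) = 7.632 × 3.378 = 25.78.
N_c = (25.78 − 1)/tan32.9° = 38.31.
q = γ·D_f = 17.5 × 1.11 = 19.425 kPa.
c·N_c·s_c = 10.9 × 38.307 × 1.3 = 542.82 kPa
q·N_q = 19.425 × 25.782 = 500.82 kPa
0.5·γ·B·N_γ·s_γ = 0.5 × 17.5 × 1.7 × 25.7 × 0.8 = 305.83 kPa
q_ult = 542.82 + 500.82 + 305.83 = 1349.5 kPa.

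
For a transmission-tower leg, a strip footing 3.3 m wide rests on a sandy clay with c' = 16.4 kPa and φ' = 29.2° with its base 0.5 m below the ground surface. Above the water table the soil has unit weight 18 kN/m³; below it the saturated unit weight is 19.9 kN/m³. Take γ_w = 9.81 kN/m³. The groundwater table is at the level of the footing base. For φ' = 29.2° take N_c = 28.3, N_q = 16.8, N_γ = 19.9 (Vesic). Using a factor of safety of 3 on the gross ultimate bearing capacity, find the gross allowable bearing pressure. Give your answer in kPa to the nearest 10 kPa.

q = γ·D_f = 18 × 0.5 = 9 kPa.
For the ½γBN_γ term take γ' = 19.9 − 9.81 = 10.09 kN/m³ (soil below base is submerged).
c·N_c = 16.4 × 28.3 = 464.12 kPa
q·N_q = 9 × 16.8 = 151.2 kPa
0.5·γ·B·N_γ = 0.5 × 10.09 × 3.3 × 19.9 = 331.31 kPa
q_ult = 464.12 + 151.2 + 331.31 = 946.63 kPa.
q_all = 946.63 / 3 = 315.54 kPa.

q_all ≈ 320 kPa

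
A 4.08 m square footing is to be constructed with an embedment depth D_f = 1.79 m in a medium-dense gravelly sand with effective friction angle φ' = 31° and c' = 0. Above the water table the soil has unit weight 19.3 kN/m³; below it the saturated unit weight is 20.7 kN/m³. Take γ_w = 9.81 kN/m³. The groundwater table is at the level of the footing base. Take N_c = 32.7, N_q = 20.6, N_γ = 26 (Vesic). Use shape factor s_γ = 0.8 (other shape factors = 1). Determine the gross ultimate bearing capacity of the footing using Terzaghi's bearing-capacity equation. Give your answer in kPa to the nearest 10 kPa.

Effective surcharge at the founding depth q = γ·D_f = 19.3 × 1.79 = 34.547 kPa.
The water table coincides with the base, so in the self-weight term γ → γ' = 10.89 kN/m³.
q_ult = q·N_q + 0.5·γ·B·N_γ·s_γ
     = 34.547 × 20.6 + 0.5 × 10.89 × 4.08 × 26 × 0.8
     = 711.67 + 462.08 = 1173.8 kPa.

q_ult ≈ 1170 kPa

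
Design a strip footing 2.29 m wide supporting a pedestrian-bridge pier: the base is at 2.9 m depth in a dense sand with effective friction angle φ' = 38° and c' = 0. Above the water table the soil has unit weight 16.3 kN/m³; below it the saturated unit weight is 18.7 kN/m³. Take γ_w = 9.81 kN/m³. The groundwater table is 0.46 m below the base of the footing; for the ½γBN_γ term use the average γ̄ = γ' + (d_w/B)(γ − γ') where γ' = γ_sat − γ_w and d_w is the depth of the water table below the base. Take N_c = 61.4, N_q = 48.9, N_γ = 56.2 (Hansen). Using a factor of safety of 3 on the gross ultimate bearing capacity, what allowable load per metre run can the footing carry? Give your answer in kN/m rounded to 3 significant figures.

≈ 2270 kN/m

Effective surcharge at the founding depth q = γ·D_f = 16.3 × 2.9 = 47.27 kPa.
With d_w = 0.46 m < B, γ̄ = 8.89 + (0.46/2.29) × (16.3 − 8.89) = 10.378 kN/m³.
q_ult = q·N_q + 0.5·γ·B·N_γ
     = 47.27 × 48.9 + 0.5 × 10.378 × 2.29 × 56.2
     = 2311.5 + 667.84 = 2979.3 kPa.
Gross allowable pressure q_all = 2979.3 / 3 = 993.12 kPa.
Allowable wall load = q_all × B = 993.12 × 2.29 = 2274.2 kN per metre run.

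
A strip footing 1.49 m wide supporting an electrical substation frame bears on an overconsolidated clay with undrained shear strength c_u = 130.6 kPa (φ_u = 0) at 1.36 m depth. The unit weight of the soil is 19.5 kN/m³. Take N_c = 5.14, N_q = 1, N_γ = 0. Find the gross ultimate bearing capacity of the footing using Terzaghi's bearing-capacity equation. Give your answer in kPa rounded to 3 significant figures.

q_ult ≈ 698 kPa

Overburden at base level: q = 19.5 × 1.36 = 26.52 kPa.
Cohesion term c·N_c = 130.6 × 5.14 = 671.28 kPa; surcharge term q·N_q = 26.52 × 1 = 26.52 kPa.
q_ult = 671.28 + 26.52 = 697.8 kPa.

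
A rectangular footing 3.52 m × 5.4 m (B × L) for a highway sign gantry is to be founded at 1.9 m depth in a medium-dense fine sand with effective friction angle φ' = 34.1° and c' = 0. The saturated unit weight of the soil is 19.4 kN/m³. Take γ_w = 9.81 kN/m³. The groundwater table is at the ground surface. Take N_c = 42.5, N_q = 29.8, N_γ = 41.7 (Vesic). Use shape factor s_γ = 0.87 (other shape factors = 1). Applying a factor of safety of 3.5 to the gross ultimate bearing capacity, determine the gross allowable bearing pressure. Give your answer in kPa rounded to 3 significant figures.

γ' = 19.4 − 9.81 = 9.59 kN/m³ (submerged throughout). q = 9.59 × 1.9 = 18.221 kPa; the same γ' applies in the ½γBN_γ term.
q·N_q = 18.221 × 29.8 = 542.99 kPa
0.5·γ·B·N_γ·s_γ = 0.5 × 9.59 × 3.52 × 41.7 × 0.87 = 612.33 kPa
q_ult = 542.99 + 612.33 = 1155.3 kPa.
q_all = q_ult / FS = 1155.3 / 3.5 = 330.09 kPa.

q_all ≈ 330 kPa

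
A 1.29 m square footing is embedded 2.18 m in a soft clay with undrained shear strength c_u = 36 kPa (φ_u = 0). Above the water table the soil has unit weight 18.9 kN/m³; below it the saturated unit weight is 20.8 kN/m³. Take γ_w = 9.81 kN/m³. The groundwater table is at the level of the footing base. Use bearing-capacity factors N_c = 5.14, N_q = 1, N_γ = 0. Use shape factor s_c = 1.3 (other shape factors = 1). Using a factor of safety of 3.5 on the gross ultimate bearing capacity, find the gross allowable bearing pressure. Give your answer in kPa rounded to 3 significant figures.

q_all ≈ 80.5 kPa

Effective surcharge at the founding depth q = γ·D_f = 18.9 × 2.18 = 41.202 kPa.
q_ult = c·N_c·s_c + q·N_q
     = 36 × 5.14 × 1.3 + 41.202 × 1
     = 240.55 + 41.202 = 281.75 kPa.
q_all = 281.75 / 3.5 = 80.501 kPa.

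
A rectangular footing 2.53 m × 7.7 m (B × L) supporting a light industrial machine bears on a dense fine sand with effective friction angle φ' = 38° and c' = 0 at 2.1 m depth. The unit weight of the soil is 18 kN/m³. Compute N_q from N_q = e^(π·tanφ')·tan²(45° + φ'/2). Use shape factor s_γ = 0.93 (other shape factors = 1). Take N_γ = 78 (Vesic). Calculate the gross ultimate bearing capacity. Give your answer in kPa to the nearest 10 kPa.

tan38° = 0.7813, so N_q = e^(π×0.7813)·tan²(64°) = 11.64 × 4.204 = 48.93.
Effective surcharge at the founding depth q = γ·D_f = 18 × 2.1 = 37.8 kPa.
q_ult = q·N_q + 0.5·γ·B·N_γ·s_γ
     = 37.8 × 48.933 + 0.5 × 18 × 2.53 × 78 × 0.93
     = 1849.7 + 1651.7 = 3501.4 kPa.

q_ult ≈ 3500 kPa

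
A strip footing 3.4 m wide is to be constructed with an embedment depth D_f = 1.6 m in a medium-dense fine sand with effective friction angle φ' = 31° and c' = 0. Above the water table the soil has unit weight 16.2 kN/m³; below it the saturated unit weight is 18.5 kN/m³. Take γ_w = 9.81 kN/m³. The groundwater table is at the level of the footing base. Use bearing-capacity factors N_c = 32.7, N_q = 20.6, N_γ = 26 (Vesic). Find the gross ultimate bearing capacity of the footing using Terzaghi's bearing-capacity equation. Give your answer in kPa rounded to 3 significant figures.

q_ult ≈ 918 kPa

Effective surcharge at the founding depth q = γ·D_f = 16.2 × 1.6 = 25.92 kPa.
The water table coincides with the base, so in the self-weight term γ → γ' = 8.69 kN/m³.
q_ult = q·N_q + 0.5·γ·B·N_γ
     = 25.92 × 20.6 + 0.5 × 8.69 × 3.4 × 26
     = 533.95 + 384.1 = 918.05 kPa.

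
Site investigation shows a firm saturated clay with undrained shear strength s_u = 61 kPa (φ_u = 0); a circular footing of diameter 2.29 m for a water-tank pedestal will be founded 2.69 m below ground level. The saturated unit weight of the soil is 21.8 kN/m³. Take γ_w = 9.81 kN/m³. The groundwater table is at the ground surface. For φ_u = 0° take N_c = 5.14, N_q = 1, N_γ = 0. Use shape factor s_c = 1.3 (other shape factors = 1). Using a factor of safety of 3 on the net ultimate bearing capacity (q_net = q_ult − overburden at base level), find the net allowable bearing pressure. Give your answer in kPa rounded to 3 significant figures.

q_all(net) ≈ 136 kPa

Water table at ground surface, so effective unit weight γ' = 21.8 − 9.81 = 11.99 kN/m³ is used throughout; overburden q = 11.99 × 2.69 = 32.253 kPa.
Cohesion term c·N_c·s_c = 61 × 5.14 × 1.3 = 407.6 kPa; surcharge term q·N_q = 32.253 × 1 = 32.253 kPa.
q_ult = 407.6 + 32.253 = 439.86 kPa.
q_net = 439.86 − 32.253 = 407.6 kPa.
q_all(net) = 407.6 / 3 = 135.87 kPa.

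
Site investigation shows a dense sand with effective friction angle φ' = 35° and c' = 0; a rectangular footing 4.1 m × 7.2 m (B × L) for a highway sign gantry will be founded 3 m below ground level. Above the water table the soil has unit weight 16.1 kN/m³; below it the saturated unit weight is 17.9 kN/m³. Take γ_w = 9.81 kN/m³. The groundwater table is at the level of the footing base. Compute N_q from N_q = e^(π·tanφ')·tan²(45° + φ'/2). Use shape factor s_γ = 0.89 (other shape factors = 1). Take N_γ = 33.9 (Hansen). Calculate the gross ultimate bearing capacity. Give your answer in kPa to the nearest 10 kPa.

tan35° = 0.7002, so N_q = e^(π×0.7002)·tan²(62.5°) = 9.023 × 3.69 = 33.3.
Overburden at base level: q = 16.1 × 3 = 48.3 kPa.
Below the base the soil is submerged, so the ½γBN_γ term uses γ' = 17.9 − 9.81 = 8.09 kN/m³.
Surcharge term q·N_q = 48.3 × 33.296 = 1608.2 kPa; self-weight term 0.5·γ·B·N_γ·s_γ = 0.5 × 8.09 × 4.1 × 33.9 × 0.89 = 500.37 kPa.
q_ult = 1608.2 + 500.37 = 2108.6 kPa.

q_ult ≈ 2110 kPa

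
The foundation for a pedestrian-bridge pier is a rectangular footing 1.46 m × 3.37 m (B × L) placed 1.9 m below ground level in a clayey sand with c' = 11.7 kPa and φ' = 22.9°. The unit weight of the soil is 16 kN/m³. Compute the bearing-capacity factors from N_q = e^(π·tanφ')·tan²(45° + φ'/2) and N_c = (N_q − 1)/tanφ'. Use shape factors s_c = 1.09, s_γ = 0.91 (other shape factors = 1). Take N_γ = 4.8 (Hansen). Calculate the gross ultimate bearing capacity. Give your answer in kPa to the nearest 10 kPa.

tan22.9° = 0.4224, so N_q = e^(π×0.4224)·tan²(56.45°) = 3.77 × 2.274 = 8.57.
N_c = (8.57 − 1)/tan22.9° = 17.93.
Effective surcharge at the founding depth q = γ·D_f = 16 × 1.9 = 30.4 kPa.
q_ult = c·N_c·s_c + q·N_q + 0.5·γ·B·N_γ·s_γ
     = 11.7 × 17.927 × 1.09 + 30.4 × 8.5728 + 0.5 × 16 × 1.46 × 4.8 × 0.91
     = 228.63 + 260.61 + 51.018 = 540.26 kPa.

q_ult ≈ 540 kPa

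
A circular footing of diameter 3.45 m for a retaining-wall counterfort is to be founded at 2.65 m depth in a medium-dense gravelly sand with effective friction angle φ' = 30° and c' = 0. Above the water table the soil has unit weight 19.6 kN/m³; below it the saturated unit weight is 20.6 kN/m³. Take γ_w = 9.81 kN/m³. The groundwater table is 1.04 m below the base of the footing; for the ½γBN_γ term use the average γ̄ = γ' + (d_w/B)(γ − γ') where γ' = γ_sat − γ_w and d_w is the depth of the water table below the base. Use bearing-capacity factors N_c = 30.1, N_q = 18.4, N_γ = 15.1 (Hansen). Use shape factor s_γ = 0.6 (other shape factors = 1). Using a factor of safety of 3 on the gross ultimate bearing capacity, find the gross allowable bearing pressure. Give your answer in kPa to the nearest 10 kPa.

q = γ·D_f = 19.6 × 2.65 = 51.94 kPa.
γ' = 10.79 kN/m³; averaging over the depth B below the base, γ̄ = γ' + (d_w/B)(γ − γ') = 13.446 kN/m³.
q·N_q = 51.94 × 18.4 = 955.7 kPa
0.5·γ·B·N_γ·s_γ = 0.5 × 13.446 × 3.45 × 15.1 × 0.6 = 210.14 kPa
q_ult = 955.7 + 210.14 = 1165.8 kPa.
q_all = 1165.8 / 3 = 388.61 kPa.

q_all ≈ 390 kPa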